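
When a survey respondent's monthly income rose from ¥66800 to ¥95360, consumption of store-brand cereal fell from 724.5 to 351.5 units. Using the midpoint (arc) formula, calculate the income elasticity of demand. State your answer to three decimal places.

-1.968

ΔQ = 351.5 − 724.5 = -373; midpoint Q̄ = (724.5 + 351.5)/2 = 538.
ΔI = 95360 − 66800 = 28560; midpoint Ī = (66800 + 95360)/2 = 81080.
η = (ΔQ/Q̄) ÷ (ΔI/Ī) = (-373/538) ÷ (28560/81080) = -1.968.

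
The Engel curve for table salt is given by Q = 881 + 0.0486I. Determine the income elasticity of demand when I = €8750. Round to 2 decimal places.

At I = 8750: Q = 1306.250.
dQ/dI = 0.0486.
η = (dQ/dI)·(I/Q) = 0.0486 × (8750/1306.250) = 0.33.

0.33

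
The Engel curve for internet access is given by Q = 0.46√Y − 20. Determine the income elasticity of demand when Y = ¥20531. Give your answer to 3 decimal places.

0.718

At Y = 20531: Q = 45.912.
dQ/dY = 0.46/(2√Y) = 0.00160518 at this income.
η = (dQ/dY)·(Y/Q) = 0.00160518 × (20531/45.912) = 0.718.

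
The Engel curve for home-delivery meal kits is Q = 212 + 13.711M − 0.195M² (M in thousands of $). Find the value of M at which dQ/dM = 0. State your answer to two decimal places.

dQ/dM = 13.711 − 0.39M.
The good is inferior where dQ/dM < 0. Setting dQ/dM = 0 gives M = 13.711 / 0.39 = 35.16.

35.16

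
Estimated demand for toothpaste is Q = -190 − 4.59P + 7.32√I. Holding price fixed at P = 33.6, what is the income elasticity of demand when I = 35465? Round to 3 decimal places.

At P = 33.6, I = 35465: Q = 1034.290.
Holding P constant, ∂Q/∂I = 7.32/(2√I) = 0.0194348.
η_I = (∂Q/∂I)·(I/Q) = 0.0194348 × (35465/1034.290) = 0.666.

0.666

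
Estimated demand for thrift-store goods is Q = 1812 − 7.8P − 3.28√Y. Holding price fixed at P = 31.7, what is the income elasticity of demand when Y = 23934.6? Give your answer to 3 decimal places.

-0.240

At P = 31.7, Y = 23934.6: Q = 1057.297.
Holding P constant, ∂Q/∂Y = -3.28/(2√Y) = -0.0106006.
η_Y = (∂Q/∂Y)·(Y/Q) = -0.0106006 × (23934.6/1057.297) = -0.240.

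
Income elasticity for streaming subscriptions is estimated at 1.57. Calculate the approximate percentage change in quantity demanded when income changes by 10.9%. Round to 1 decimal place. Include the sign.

%ΔQ ≈ η × %ΔI = 1.57 × 10.9% = 17.1%.

17.1%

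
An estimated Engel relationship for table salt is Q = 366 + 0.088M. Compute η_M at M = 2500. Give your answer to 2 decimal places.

At M = 2500: Q = 586.000.
dQ/dM = 0.088.
η = (dQ/dM)·(M/Q) = 0.088 × (2500/586.000) = 0.38.

0.38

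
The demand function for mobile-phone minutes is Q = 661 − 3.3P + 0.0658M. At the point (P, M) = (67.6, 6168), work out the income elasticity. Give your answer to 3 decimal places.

0.481

At P = 67.6, M = 6168: Q = 843.774.
Holding P constant, ∂Q/∂M = 0.0658.
η_M = (∂Q/∂M)·(M/Q) = 0.0658 × (6168/843.774) = 0.481.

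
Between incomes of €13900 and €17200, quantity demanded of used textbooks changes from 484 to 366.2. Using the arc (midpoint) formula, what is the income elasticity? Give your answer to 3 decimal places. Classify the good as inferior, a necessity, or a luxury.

ΔQ = 366.2 − 484 = -117.8; midpoint Q̄ = (484 + 366.2)/2 = 425.1.
ΔI = 17200 − 13900 = 3300; midpoint Ī = (13900 + 17200)/2 = 15550.
η = (ΔQ/Q̄) ÷ (ΔI/Ī) = (-117.8/425.1) ÷ (3300/15550) = -1.306.
η < 0 ⇒ inferior good.

-1.306 (inferior good)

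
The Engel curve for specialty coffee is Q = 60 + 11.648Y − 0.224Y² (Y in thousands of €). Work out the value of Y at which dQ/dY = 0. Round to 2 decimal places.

dQ/dY = 11.648 − 0.448Y.
The good is inferior where dQ/dY < 0. Setting dQ/dY = 0 gives Y = 11.648 / 0.448 = 26.00.

26.00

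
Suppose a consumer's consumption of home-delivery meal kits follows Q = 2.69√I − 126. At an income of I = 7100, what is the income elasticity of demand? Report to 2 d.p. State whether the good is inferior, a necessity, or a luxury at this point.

At I = 7100: Q = 100.663.
dQ/dI = 2.69/(2√I) = 0.0159622 at this income.
η = (dQ/dI)·(I/Q) = 0.0159622 × (7100/100.663) = 1.13.
Since η > 1, the good is a luxury.

1.13 (luxury)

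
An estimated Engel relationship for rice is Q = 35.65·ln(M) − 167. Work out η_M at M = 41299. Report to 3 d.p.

At M = 41299: Q = 211.909.
dQ/dM = 35.65/M = 0.000863217 at this income.
η = (dQ/dM)·(M/Q) = 0.000863217 × (41299/211.909) = 0.168.

0.168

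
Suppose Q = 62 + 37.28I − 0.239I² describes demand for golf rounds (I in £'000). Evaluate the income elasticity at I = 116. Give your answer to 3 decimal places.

At I = 116: Q = 1170.4960.
dQ/dI = 37.28 − 0.478I = -18.16800.
η = (dQ/dI)·(I/Q) = -18.16800 × (116/1170.4960) = -1.801.

-1.801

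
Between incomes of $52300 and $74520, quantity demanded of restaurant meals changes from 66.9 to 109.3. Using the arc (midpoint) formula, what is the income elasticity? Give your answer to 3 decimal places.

1.373

ΔQ = 109.3 − 66.9 = 42.4; midpoint Q̄ = (66.9 + 109.3)/2 = 88.1.
ΔI = 74520 − 52300 = 22220; midpoint Ī = (52300 + 74520)/2 = 63410.
η = (ΔQ/Q̄) ÷ (ΔI/Ī) = (42.4/88.1) ÷ (22220/63410) = 1.373.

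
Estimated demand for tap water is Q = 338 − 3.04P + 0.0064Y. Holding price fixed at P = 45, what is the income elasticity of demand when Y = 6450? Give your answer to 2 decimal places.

0.17

At P = 45, Y = 6450: Q = 242.480.
Holding P constant, ∂Q/∂Y = 0.0064.
η_Y = (∂Q/∂Y)·(Y/Q) = 0.0064 × (6450/242.480) = 0.17.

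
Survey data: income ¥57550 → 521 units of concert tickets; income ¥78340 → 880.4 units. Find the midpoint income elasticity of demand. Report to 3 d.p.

ΔQ = 880.4 − 521 = 359.4; midpoint Q̄ = (521 + 880.4)/2 = 700.7.
ΔI = 78340 − 57550 = 20790; midpoint Ī = (57550 + 78340)/2 = 67945.
η = (ΔQ/Q̄) ÷ (ΔI/Ī) = (359.4/700.7) ÷ (20790/67945) = 1.676.

1.676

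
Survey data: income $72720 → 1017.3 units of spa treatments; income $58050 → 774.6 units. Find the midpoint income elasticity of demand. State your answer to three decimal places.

1.207

ΔQ = 774.6 − 1017.3 = -242.7; midpoint Q̄ = (1017.3 + 774.6)/2 = 895.95.
ΔI = 58050 − 72720 = -14670; midpoint Ī = (72720 + 58050)/2 = 65385.
η = (ΔQ/Q̄) ÷ (ΔI/Ī) = (-242.7/895.95) ÷ (-14670/65385) = 1.207.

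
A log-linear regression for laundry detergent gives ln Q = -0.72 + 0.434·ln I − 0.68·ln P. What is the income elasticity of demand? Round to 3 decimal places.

0.434

In a log-linear demand, the coefficient on ln I is the income elasticity.
So η = 0.434.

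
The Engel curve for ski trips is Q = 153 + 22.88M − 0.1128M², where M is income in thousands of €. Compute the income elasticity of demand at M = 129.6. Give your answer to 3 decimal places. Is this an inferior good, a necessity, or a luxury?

At M = 129.6: Q = 1223.6412.
dQ/dM = 22.88 − 0.2256M = -6.35776.
η = (dQ/dM)·(M/Q) = -6.35776 × (129.6/1223.6412) = -0.673.
η < 0 ⇒ inferior good.

-0.673 (inferior good)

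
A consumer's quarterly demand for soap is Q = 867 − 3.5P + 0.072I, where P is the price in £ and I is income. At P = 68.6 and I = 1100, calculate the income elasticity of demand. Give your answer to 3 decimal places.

0.112

At P = 68.6, I = 1100: Q = 706.100.
Holding P constant, ∂Q/∂I = 0.072.
η_I = (∂Q/∂I)·(I/Q) = 0.072 × (1100/706.100) = 0.112.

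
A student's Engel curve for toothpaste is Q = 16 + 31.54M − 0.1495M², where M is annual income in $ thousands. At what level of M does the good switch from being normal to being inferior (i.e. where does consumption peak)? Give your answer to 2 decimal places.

105.48

dQ/dM = 31.54 − 0.299M.
The good is inferior where dQ/dM < 0. Setting dQ/dM = 0 gives M = 31.54 / 0.299 = 105.48.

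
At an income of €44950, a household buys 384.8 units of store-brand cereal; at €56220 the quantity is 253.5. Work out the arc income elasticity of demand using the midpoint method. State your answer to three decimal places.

ΔQ = 253.5 − 384.8 = -131.3; midpoint Q̄ = (384.8 + 253.5)/2 = 319.15.
ΔI = 56220 − 44950 = 11270; midpoint Ī = (44950 + 56220)/2 = 50585.
η = (ΔQ/Q̄) ÷ (ΔI/Ī) = (-131.3/319.15) ÷ (11270/50585) = -1.847.

-1.847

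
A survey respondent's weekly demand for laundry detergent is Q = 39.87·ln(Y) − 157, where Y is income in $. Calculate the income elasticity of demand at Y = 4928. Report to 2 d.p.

0.22

At Y = 4928: Q = 182.002.
dQ/dY = 39.87/Y = 0.0080905 at this income.
η = (dQ/dY)·(Y/Q) = 0.0080905 × (4928/182.002) = 0.22.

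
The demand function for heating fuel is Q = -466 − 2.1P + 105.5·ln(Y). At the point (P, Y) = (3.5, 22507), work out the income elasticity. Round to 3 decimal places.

At P = 3.5, Y = 22507: Q = 583.927.
Holding P constant, ∂Q/∂Y = 105.5/Y = 0.00468743.
η_Y = (∂Q/∂Y)·(Y/Q) = 0.00468743 × (22507/583.927) = 0.181.

0.181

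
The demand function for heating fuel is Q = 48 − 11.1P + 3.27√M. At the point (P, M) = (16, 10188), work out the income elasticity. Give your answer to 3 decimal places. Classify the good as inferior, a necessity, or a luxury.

0.823 (necessity)

At P = 16, M = 10188: Q = 200.459.
Holding P constant, ∂Q/∂M = 3.27/(2√M) = 0.0161984.
η_M = (∂Q/∂M)·(M/Q) = 0.0161984 × (10188/200.459) = 0.823.
Since 0 < η < 1, this is a necessity.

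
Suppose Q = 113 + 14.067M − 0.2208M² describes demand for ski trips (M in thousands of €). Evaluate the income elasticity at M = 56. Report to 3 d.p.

At M = 56: Q = 208.3232.
dQ/dM = 14.067 − 0.4416M = -10.66260.
η = (dQ/dM)·(M/Q) = -10.66260 × (56/208.3232) = -2.866.

-2.866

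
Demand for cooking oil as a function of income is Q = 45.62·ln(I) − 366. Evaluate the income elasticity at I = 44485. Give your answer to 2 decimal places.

At I = 44485: Q = 122.267.
dQ/dI = 45.62/I = 0.00102551 at this income.
η = (dQ/dI)·(I/Q) = 0.00102551 × (44485/122.267) = 0.37.

0.37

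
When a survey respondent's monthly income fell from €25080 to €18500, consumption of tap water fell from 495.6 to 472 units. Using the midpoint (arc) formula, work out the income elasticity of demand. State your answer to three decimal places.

0.162

ΔQ = 472 − 495.6 = -23.6; midpoint Q̄ = (495.6 + 472)/2 = 483.8.
ΔI = 18500 − 25080 = -6580; midpoint Ī = (25080 + 18500)/2 = 21790.
η = (ΔQ/Q̄) ÷ (ΔI/Ī) = (-23.6/483.8) ÷ (-6580/21790) = 0.162.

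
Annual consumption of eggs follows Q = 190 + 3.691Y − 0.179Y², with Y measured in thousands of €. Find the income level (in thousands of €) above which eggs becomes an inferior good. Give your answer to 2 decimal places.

dQ/dY = 3.691 − 0.358Y.
The good is inferior where dQ/dY < 0. Setting dQ/dY = 0 gives Y = 3.691 / 0.358 = 10.31.

10.31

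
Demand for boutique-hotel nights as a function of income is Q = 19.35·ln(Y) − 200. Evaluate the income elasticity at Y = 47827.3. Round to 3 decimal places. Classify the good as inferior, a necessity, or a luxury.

At Y = 47827.3: Q = 8.503.
dQ/dY = 19.35/Y = 0.000404581 at this income.
η = (dQ/dY)·(Y/Q) = 0.000404581 × (47827.3/8.503) = 2.276.
Since η > 1, the good is a luxury.

2.276 (luxury)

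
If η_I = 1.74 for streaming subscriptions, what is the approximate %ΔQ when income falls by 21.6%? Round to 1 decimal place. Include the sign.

%ΔQ ≈ η × %ΔI = 1.74 × (-21.6%) = -37.6%.

-37.6%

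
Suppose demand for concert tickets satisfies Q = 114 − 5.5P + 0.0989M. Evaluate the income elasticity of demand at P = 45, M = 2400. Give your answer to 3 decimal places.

At P = 45, M = 2400: Q = 103.860.
Holding P constant, ∂Q/∂M = 0.0989.
η_M = (∂Q/∂M)·(M/Q) = 0.0989 × (2400/103.860) = 2.285.

2.285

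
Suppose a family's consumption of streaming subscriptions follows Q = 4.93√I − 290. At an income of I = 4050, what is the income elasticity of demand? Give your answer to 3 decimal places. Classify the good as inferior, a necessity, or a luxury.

6.607 (luxury)

At I = 4050: Q = 23.743.
dQ/dI = 4.93/(2√I) = 0.0387337 at this income.
η = (dQ/dI)·(I/Q) = 0.0387337 × (4050/23.743) = 6.607.
Since η > 1, the good is a luxury.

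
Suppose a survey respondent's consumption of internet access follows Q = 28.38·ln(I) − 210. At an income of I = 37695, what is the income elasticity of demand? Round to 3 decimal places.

0.319

At I = 37695: Q = 89.048.
dQ/dI = 28.38/I = 0.000752885 at this income.
η = (dQ/dI)·(I/Q) = 0.000752885 × (37695/89.048) = 0.319.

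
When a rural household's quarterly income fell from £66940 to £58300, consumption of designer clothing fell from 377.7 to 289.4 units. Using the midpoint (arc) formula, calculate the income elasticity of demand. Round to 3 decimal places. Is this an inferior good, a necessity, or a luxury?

ΔQ = 289.4 − 377.7 = -88.3; midpoint Q̄ = (377.7 + 289.4)/2 = 333.55.
ΔI = 58300 − 66940 = -8640; midpoint Ī = (66940 + 58300)/2 = 62620.
η = (ΔQ/Q̄) ÷ (ΔI/Ī) = (-88.3/333.55) ÷ (-8640/62620) = 1.919.
η > 1 ⇒ luxury.

1.919 (luxury)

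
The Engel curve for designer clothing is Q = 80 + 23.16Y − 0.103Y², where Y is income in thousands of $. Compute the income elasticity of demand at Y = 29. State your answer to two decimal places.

At Y = 29: Q = 665.0170.
dQ/dY = 23.16 − 0.206Y = 17.18600.
η = (dQ/dY)·(Y/Q) = 17.18600 × (29/665.0170) = 0.75.

0.75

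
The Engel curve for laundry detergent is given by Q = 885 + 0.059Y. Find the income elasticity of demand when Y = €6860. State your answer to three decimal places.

At Y = 6860: Q = 1289.740.
dQ/dY = 0.059.
η = (dQ/dY)·(Y/Q) = 0.059 × (6860/1289.740) = 0.314.

0.314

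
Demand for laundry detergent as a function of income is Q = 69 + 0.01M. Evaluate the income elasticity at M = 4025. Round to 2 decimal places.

0.37

At M = 4025: Q = 109.250.
dQ/dM = 0.01.
η = (dQ/dM)·(M/Q) = 0.01 × (4025/109.250) = 0.37.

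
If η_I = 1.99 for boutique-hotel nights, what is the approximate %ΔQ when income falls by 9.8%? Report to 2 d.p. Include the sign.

-19.50%

%ΔQ ≈ η × %ΔI = 1.99 × (-9.8%) = -19.50%.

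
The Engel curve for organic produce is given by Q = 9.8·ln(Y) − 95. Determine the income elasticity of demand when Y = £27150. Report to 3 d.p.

At Y = 27150: Q = 5.049.
dQ/dY = 9.8/Y = 0.000360958 at this income.
η = (dQ/dY)·(Y/Q) = 0.000360958 × (27150/5.049) = 1.941.

1.941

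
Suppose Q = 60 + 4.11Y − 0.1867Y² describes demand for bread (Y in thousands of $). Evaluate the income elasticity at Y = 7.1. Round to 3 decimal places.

At Y = 7.1: Q = 79.7695.
dQ/dY = 4.11 − 0.3734Y = 1.45886.
η = (dQ/dY)·(Y/Q) = 1.45886 × (7.1/79.7695) = 0.130.

0.130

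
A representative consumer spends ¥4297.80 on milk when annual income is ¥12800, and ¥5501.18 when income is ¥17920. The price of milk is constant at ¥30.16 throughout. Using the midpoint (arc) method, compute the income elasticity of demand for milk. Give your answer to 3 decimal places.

0.737

With a constant price, Q₁ = 4297.80/30.16 = 142.500 and Q₂ = 5501.18/30.16 = 182.400 (equivalently, work directly with expenditure since P cancels).
Midpoint %ΔQ = (5501.18 − 4297.80)/4899.49 = 0.24561; midpoint %ΔI = (17920 − 12800)/15360 = 0.33333.
η = 0.24561 / 0.33333 = 0.737.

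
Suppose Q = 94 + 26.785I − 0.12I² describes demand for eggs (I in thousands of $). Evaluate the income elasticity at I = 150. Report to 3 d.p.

At I = 150: Q = 1411.7500.
dQ/dI = 26.785 − 0.24I = -9.21500.
η = (dQ/dI)·(I/Q) = -9.21500 × (150/1411.7500) = -0.979.

-0.979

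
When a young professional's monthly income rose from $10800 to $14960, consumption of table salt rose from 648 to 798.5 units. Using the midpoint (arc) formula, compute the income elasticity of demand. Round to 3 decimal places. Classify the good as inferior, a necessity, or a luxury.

0.644 (necessity)

ΔQ = 798.5 − 648 = 150.5; midpoint Q̄ = (648 + 798.5)/2 = 723.25.
ΔI = 14960 − 10800 = 4160; midpoint Ī = (10800 + 14960)/2 = 12880.
η = (ΔQ/Q̄) ÷ (ΔI/Ī) = (150.5/723.25) ÷ (4160/12880) = 0.644.
0 < η < 1 ⇒ necessity.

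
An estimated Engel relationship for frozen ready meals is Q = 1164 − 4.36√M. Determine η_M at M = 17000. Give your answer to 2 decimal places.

At M = 17000: Q = 595.526.
dQ/dM = -4.36/(2√M) = -0.0167198 at this income.
η = (dQ/dM)·(M/Q) = -0.0167198 × (17000/595.526) = -0.48.

-0.48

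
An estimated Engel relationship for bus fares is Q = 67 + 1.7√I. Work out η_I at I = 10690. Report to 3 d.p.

At I = 10690: Q = 242.767.
dQ/dI = 1.7/(2√I) = 0.0082211 at this income.
η = (dQ/dI)·(I/Q) = 0.0082211 × (10690/242.767) = 0.362.

0.362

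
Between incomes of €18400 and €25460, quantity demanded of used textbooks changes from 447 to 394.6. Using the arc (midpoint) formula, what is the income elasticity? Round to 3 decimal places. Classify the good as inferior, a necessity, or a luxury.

ΔQ = 394.6 − 447 = -52.4; midpoint Q̄ = (447 + 394.6)/2 = 420.8.
ΔI = 25460 − 18400 = 7060; midpoint Ī = (18400 + 25460)/2 = 21930.
η = (ΔQ/Q̄) ÷ (ΔI/Ī) = (-52.4/420.8) ÷ (7060/21930) = -0.387.
η < 0 ⇒ inferior good.

-0.387 (inferior good)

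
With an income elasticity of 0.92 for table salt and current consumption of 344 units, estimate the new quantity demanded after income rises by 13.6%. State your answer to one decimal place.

%ΔQ ≈ η × %ΔI = 0.92 × 13.6% = 12.512%.
New Q ≈ 344 × (1 + 0.12512) = 387.0.

387.0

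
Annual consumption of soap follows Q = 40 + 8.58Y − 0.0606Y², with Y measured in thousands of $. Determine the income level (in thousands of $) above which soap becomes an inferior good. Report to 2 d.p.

dQ/dY = 8.58 − 0.1212Y.
The good is inferior where dQ/dY < 0. Setting dQ/dY = 0 gives Y = 8.58 / 0.1212 = 70.79.

70.79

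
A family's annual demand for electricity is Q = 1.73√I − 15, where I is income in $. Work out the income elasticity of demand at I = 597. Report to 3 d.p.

At I = 597: Q = 27.270.
dQ/dI = 1.73/(2√I) = 0.0354021 at this income.
η = (dQ/dI)·(I/Q) = 0.0354021 × (597/27.270) = 0.775.

0.775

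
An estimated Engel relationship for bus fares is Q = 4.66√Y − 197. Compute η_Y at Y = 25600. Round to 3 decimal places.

0.680

At Y = 25600: Q = 548.600.
dQ/dY = 4.66/(2√Y) = 0.0145625 at this income.
η = (dQ/dY)·(Y/Q) = 0.0145625 × (25600/548.600) = 0.680.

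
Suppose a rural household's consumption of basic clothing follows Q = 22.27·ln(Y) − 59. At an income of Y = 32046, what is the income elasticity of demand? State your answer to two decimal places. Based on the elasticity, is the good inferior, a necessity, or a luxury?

At Y = 32046: Q = 172.050.
dQ/dY = 22.27/Y = 0.000694939 at this income.
η = (dQ/dY)·(Y/Q) = 0.000694939 × (32046/172.050) = 0.13.
Since 0 < η < 1, the good is a necessity.

0.13 (necessity)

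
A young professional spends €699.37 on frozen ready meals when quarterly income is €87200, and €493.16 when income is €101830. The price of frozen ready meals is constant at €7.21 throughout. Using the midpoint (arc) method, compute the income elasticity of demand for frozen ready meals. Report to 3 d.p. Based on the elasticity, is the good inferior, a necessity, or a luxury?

-2.234 (inferior good)

With a constant price, Q₁ = 699.37/7.21 = 97.000 and Q₂ = 493.16/7.21 = 68.399 (equivalently, work directly with expenditure since P cancels).
Midpoint %ΔQ = (493.16 − 699.37)/596.27 = -0.34584; midpoint %ΔI = (101830 − 87200)/94515 = 0.15479.
η = -0.34584 / 0.15479 = -2.234.
η < 0 ⇒ inferior good.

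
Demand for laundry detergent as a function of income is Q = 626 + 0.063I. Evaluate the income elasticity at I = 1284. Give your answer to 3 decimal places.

0.114

At I = 1284: Q = 706.892.
dQ/dI = 0.063.
η = (dQ/dI)·(I/Q) = 0.063 × (1284/706.892) = 0.114.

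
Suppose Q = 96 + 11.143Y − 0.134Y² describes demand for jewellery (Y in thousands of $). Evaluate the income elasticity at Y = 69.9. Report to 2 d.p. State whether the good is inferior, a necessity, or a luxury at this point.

-2.41 (inferior good)

At Y = 69.9: Q = 220.1704.
dQ/dY = 11.143 − 0.268Y = -7.59020.
η = (dQ/dY)·(Y/Q) = -7.59020 × (69.9/220.1704) = -2.41.
η < 0 ⇒ inferior good.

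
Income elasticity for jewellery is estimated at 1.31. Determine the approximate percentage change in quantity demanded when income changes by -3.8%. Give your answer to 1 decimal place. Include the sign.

%ΔQ ≈ η × %ΔI = 1.31 × (-3.8%) = -5.0%.

-5.0%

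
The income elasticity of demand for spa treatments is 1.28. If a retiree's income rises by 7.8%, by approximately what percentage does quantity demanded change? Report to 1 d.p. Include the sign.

%ΔQ ≈ η × %ΔI = 1.28 × 7.8% = 10.0%.

10.0%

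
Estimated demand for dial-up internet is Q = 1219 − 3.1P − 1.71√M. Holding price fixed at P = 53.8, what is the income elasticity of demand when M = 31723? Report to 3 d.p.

-0.204

At P = 53.8, M = 31723: Q = 747.653.
Holding P constant, ∂Q/∂M = -1.71/(2√M) = -0.00480042.
η_M = (∂Q/∂M)·(M/Q) = -0.00480042 × (31723/747.653) = -0.204.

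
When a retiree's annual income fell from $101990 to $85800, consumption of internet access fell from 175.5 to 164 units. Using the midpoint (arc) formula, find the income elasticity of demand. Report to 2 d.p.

0.39

ΔQ = 164 − 175.5 = -11.5; midpoint Q̄ = (175.5 + 164)/2 = 169.75.
ΔI = 85800 − 101990 = -16190; midpoint Ī = (101990 + 85800)/2 = 93895.
η = (ΔQ/Q̄) ÷ (ΔI/Ī) = (-11.5/169.75) ÷ (-16190/93895) = 0.39.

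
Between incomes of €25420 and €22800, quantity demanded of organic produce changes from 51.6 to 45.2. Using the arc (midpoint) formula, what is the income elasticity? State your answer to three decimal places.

ΔQ = 45.2 − 51.6 = -6.4; midpoint Q̄ = (51.6 + 45.2)/2 = 48.4.
ΔI = 22800 − 25420 = -2620; midpoint Ī = (25420 + 22800)/2 = 24110.
η = (ΔQ/Q̄) ÷ (ΔI/Ī) = (-6.4/48.4) ÷ (-2620/24110) = 1.217.

1.217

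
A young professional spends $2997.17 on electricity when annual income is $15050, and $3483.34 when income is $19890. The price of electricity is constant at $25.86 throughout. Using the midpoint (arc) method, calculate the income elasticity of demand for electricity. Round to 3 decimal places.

With a constant price, Q₁ = 2997.17/25.86 = 115.900 and Q₂ = 3483.34/25.86 = 134.700 (equivalently, work directly with expenditure since P cancels).
Midpoint %ΔQ = (3483.34 − 2997.17)/3240.26 = 0.15004; midpoint %ΔI = (19890 − 15050)/17470 = 0.27705.
η = 0.15004 / 0.27705 = 0.542.

0.542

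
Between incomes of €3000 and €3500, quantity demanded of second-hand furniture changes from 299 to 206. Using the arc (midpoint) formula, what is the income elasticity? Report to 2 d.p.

ΔQ = 206 − 299 = -93; midpoint Q̄ = (299 + 206)/2 = 252.5.
ΔI = 3500 − 3000 = 500; midpoint Ī = (3000 + 3500)/2 = 3250.
η = (ΔQ/Q̄) ÷ (ΔI/Ī) = (-93/252.5) ÷ (500/3250) = -2.39.

-2.39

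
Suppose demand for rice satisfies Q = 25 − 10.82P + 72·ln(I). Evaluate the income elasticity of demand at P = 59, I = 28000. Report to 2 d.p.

0.58

At P = 59, I = 28000: Q = 123.897.
Holding P constant, ∂Q/∂I = 72/I = 0.00257143.
η_I = (∂Q/∂I)·(I/Q) = 0.00257143 × (28000/123.897) = 0.58.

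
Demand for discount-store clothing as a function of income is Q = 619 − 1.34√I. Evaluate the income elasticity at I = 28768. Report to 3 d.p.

At I = 28768: Q = 391.721.
dQ/dI = -1.34/(2√I) = -0.00395021 at this income.
η = (dQ/dI)·(I/Q) = -0.00395021 × (28768/391.721) = -0.290.

-0.290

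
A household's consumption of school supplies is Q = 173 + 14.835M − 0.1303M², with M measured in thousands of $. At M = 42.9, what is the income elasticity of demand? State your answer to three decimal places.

0.275

At M = 42.9: Q = 569.6161.
dQ/dM = 14.835 − 0.2606M = 3.65526.
η = (dQ/dM)·(M/Q) = 3.65526 × (42.9/569.6161) = 0.275.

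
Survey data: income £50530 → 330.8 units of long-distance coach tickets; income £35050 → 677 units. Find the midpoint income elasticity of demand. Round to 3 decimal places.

-1.899

ΔQ = 677 − 330.8 = 346.2; midpoint Q̄ = (330.8 + 677)/2 = 503.9.
ΔI = 35050 − 50530 = -15480; midpoint Ī = (50530 + 35050)/2 = 42790.
η = (ΔQ/Q̄) ÷ (ΔI/Ī) = (346.2/503.9) ÷ (-15480/42790) = -1.899.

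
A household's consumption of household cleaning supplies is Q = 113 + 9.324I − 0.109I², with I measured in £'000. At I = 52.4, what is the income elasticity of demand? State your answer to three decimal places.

At I = 52.4: Q = 302.2898.
dQ/dI = 9.324 − 0.218I = -2.09920.
η = (dQ/dI)·(I/Q) = -2.09920 × (52.4/302.2898) = -0.364.

-0.364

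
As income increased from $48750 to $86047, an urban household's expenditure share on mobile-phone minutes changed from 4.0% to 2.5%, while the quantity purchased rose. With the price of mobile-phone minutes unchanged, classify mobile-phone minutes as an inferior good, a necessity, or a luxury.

necessity

Quantity rises but the budget share falls as income rises, so 0 < η < 1.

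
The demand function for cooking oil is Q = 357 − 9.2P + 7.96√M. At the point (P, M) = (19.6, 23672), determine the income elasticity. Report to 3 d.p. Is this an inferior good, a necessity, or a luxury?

At P = 19.6, M = 23672: Q = 1401.382.
Holding P constant, ∂Q/∂M = 7.96/(2√M) = 0.0258682.
η_M = (∂Q/∂M)·(M/Q) = 0.0258682 × (23672/1401.382) = 0.437.
Since 0 < η < 1, this is a necessity.

0.437 (necessity)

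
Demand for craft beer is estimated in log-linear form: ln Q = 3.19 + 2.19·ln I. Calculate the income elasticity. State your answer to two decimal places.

In a log-linear demand, the coefficient on ln I is the income elasticity.
So η = 2.19.

2.19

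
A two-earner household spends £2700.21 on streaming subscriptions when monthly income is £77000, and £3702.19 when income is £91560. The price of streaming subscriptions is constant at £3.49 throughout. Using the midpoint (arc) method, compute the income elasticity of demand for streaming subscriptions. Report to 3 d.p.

1.812

With a constant price, Q₁ = 2700.21/3.49 = 773.699 and Q₂ = 3702.19/3.49 = 1060.799 (equivalently, work directly with expenditure since P cancels).
Midpoint %ΔQ = (3702.19 − 2700.21)/3201.20 = 0.31300; midpoint %ΔI = (91560 − 77000)/84280 = 0.17276.
η = 0.31300 / 0.17276 = 1.812.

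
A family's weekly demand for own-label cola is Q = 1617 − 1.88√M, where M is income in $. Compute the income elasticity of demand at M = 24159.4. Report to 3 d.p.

-0.110

At M = 24159.4: Q = 1324.786.
dQ/dM = -1.88/(2√M) = -0.00604762 at this income.
η = (dQ/dM)·(M/Q) = -0.00604762 × (24159.4/1324.786) = -0.110.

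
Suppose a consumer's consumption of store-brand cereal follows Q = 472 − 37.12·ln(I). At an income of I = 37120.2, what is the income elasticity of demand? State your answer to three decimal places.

-0.456

At I = 37120.2: Q = 81.426.
dQ/dI = -37.12/I = -0.000999995 at this income.
η = (dQ/dI)·(I/Q) = -0.000999995 × (37120.2/81.426) = -0.456.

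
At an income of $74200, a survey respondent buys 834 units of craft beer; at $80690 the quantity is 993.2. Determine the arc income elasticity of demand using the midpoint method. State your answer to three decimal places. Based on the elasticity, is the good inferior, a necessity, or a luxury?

ΔQ = 993.2 − 834 = 159.2; midpoint Q̄ = (834 + 993.2)/2 = 913.6.
ΔI = 80690 − 74200 = 6490; midpoint Ī = (74200 + 80690)/2 = 77445.
η = (ΔQ/Q̄) ÷ (ΔI/Ī) = (159.2/913.6) ÷ (6490/77445) = 2.079.
η > 1 ⇒ luxury.

2.079 (luxury)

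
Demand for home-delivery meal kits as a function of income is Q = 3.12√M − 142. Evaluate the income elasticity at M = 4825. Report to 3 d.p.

At M = 4825: Q = 74.722.
dQ/dM = 3.12/(2√M) = 0.0224583 at this income.
η = (dQ/dM)·(M/Q) = 0.0224583 × (4825/74.722) = 1.450.

1.450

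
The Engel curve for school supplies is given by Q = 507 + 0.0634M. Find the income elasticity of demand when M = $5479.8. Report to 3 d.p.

At M = 5479.8: Q = 854.419.
dQ/dM = 0.0634.
η = (dQ/dM)·(M/Q) = 0.0634 × (5479.8/854.419) = 0.407.

0.407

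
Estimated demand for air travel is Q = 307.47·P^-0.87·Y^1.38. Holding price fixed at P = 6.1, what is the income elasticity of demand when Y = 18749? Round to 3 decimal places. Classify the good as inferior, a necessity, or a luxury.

1.380 (luxury)

For a multiplicative demand Q = A·P^α·Y^β, the income elasticity is β everywhere.
Here β = 1.38, so η = 1.380.
Since η > 1, this is a luxury.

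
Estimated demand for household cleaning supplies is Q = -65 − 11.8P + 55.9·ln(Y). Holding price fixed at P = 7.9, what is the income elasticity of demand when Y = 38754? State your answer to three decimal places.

At P = 7.9, Y = 38754: Q = 432.363.
Holding P constant, ∂Q/∂Y = 55.9/Y = 0.00144243.
η_Y = (∂Q/∂Y)·(Y/Q) = 0.00144243 × (38754/432.363) = 0.129.

0.129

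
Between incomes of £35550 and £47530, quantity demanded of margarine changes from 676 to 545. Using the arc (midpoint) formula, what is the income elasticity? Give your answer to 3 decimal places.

ΔQ = 545 − 676 = -131; midpoint Q̄ = (676 + 545)/2 = 610.5.
ΔI = 47530 − 35550 = 11980; midpoint Ī = (35550 + 47530)/2 = 41540.
η = (ΔQ/Q̄) ÷ (ΔI/Ī) = (-131/610.5) ÷ (11980/41540) = -0.744.

-0.744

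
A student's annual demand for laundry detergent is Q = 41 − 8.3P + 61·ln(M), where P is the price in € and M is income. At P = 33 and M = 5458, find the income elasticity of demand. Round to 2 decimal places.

At P = 33, M = 5458: Q = 291.995.
Holding P constant, ∂Q/∂M = 61/M = 0.0111763.
η_M = (∂Q/∂M)·(M/Q) = 0.0111763 × (5458/291.995) = 0.21.

0.21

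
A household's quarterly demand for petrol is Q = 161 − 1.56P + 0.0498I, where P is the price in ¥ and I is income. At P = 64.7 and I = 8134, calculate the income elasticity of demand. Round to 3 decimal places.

At P = 64.7, I = 8134: Q = 465.141.
Holding P constant, ∂Q/∂I = 0.0498.
η_I = (∂Q/∂I)·(I/Q) = 0.0498 × (8134/465.141) = 0.871.

0.871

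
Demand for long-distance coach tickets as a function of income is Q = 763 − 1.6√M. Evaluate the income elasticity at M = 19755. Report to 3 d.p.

-0.209

At M = 19755: Q = 538.116.
dQ/dM = -1.6/(2√M) = -0.00569182 at this income.
η = (dQ/dM)·(M/Q) = -0.00569182 × (19755/538.116) = -0.209.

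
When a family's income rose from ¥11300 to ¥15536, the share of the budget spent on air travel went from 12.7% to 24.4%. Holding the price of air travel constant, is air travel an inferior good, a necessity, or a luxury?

luxury

The budget share rises as income rises, so η > 1.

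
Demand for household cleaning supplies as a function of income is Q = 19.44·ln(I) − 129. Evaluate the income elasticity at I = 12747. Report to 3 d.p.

0.355

At I = 12747: Q = 54.767.
dQ/dI = 19.44/I = 0.00152506 at this income.
η = (dQ/dI)·(I/Q) = 0.00152506 × (12747/54.767) = 0.355.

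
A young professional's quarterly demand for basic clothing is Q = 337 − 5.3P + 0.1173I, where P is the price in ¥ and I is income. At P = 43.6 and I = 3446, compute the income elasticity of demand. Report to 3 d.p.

At P = 43.6, I = 3446: Q = 510.136.
Holding P constant, ∂Q/∂I = 0.1173.
η_I = (∂Q/∂I)·(I/Q) = 0.1173 × (3446/510.136) = 0.792.

0.792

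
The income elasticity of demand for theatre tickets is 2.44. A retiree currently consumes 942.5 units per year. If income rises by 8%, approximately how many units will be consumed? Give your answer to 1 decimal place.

1126.5

%ΔQ ≈ η × %ΔI = 2.44 × 8% = 19.52%.
New Q ≈ 942.5 × (1 + 0.1952) = 1126.5.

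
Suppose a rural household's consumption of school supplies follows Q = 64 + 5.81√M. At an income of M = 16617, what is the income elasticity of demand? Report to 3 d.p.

At M = 16617: Q = 812.949.
dQ/dM = 5.81/(2√M) = 0.0225356 at this income.
η = (dQ/dM)·(M/Q) = 0.0225356 × (16617/812.949) = 0.461.

0.461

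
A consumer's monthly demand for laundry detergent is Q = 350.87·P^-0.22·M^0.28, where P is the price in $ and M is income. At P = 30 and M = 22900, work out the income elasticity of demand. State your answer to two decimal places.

For a multiplicative demand Q = A·P^α·M^β, the income elasticity is β everywhere.
Here β = 0.28, so η = 0.28.

0.28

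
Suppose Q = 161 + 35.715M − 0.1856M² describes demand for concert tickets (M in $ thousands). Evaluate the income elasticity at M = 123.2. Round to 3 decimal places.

At M = 123.2: Q = 1744.0067.
dQ/dM = 35.715 − 0.3712M = -10.01684.
η = (dQ/dM)·(M/Q) = -10.01684 × (123.2/1744.0067) = -0.708.

-0.708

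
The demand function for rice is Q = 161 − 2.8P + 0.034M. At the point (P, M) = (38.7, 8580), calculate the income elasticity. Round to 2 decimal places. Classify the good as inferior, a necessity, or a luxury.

0.85 (necessity)

At P = 38.7, M = 8580: Q = 344.360.
Holding P constant, ∂Q/∂M = 0.034.
η_M = (∂Q/∂M)·(M/Q) = 0.034 × (8580/344.360) = 0.85.
Since 0 < η < 1, this is a necessity.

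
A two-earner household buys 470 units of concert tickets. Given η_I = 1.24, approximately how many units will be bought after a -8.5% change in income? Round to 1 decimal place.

420.5

%ΔQ ≈ η × %ΔI = 1.24 × (-8.5%) = -10.54%.
New Q ≈ 470 × (1 − 0.1054) = 420.5.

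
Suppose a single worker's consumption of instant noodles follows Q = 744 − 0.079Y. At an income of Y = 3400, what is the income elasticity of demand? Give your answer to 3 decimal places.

At Y = 3400: Q = 475.400.
dQ/dY = −0.079.
η = (dQ/dY)·(Y/Q) = -0.079 × (3400/475.400) = -0.565.

-0.565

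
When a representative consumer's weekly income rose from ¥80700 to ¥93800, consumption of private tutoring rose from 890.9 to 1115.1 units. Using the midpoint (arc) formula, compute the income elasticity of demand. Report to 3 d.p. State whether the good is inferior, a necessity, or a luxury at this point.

1.489 (luxury)

ΔQ = 1115.1 − 890.9 = 224.2; midpoint Q̄ = (890.9 + 1115.1)/2 = 1003.
ΔI = 93800 − 80700 = 13100; midpoint Ī = (80700 + 93800)/2 = 87250.
η = (ΔQ/Q̄) ÷ (ΔI/Ī) = (224.2/1003) ÷ (13100/87250) = 1.489.
η > 1 ⇒ luxury.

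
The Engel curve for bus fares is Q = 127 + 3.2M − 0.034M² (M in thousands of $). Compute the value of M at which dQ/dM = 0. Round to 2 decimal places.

dQ/dM = 3.2 − 0.068M.
The good is inferior where dQ/dM < 0. Setting dQ/dM = 0 gives M = 3.2 / 0.068 = 47.06.

47.06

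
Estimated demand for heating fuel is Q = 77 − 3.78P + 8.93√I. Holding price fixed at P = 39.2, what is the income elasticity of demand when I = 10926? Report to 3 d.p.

At P = 39.2, I = 10926: Q = 862.255.
Holding P constant, ∂Q/∂I = 8.93/(2√I) = 0.042716.
η_I = (∂Q/∂I)·(I/Q) = 0.042716 × (10926/862.255) = 0.541.

0.541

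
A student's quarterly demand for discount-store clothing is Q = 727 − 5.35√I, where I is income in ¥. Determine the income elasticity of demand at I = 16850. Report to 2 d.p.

At I = 16850: Q = 32.530.
dQ/dI = -5.35/(2√I) = -0.0206074 at this income.
η = (dQ/dI)·(I/Q) = -0.0206074 × (16850/32.530) = -10.67.

-10.67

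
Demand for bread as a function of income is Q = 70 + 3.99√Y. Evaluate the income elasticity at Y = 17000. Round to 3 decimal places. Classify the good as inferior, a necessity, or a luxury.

At Y = 17000: Q = 590.232.
dQ/dY = 3.99/(2√Y) = 0.015301 at this income.
η = (dQ/dY)·(Y/Q) = 0.015301 × (17000/590.232) = 0.441.
Since 0 < η < 1, the good is a necessity.

0.441 (necessity)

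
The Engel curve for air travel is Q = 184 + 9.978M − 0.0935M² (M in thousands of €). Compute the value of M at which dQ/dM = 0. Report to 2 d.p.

53.36

dQ/dM = 9.978 − 0.187M.
The good is inferior where dQ/dM < 0. Setting dQ/dM = 0 gives M = 9.978 / 0.187 = 53.36.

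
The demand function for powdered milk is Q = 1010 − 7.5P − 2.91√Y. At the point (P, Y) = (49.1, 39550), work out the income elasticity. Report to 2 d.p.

At P = 49.1, Y = 39550: Q = 63.033.
Holding P constant, ∂Q/∂Y = -2.91/(2√Y) = -0.00731627.
η_Y = (∂Q/∂Y)·(Y/Q) = -0.00731627 × (39550/63.033) = -4.59.

-4.59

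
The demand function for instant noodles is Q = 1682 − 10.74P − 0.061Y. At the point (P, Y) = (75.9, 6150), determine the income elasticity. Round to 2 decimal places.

At P = 75.9, Y = 6150: Q = 491.684.
Holding P constant, ∂Q/∂Y = −0.061.
η_Y = (∂Q/∂Y)·(Y/Q) = -0.061 × (6150/491.684) = -0.76.

-0.76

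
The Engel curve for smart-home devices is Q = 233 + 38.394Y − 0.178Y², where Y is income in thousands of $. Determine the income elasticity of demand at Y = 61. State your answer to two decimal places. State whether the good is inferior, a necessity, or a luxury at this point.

0.53 (necessity)

At Y = 61: Q = 1912.6960.
dQ/dY = 38.394 − 0.356Y = 16.67800.
η = (dQ/dY)·(Y/Q) = 16.67800 × (61/1912.6960) = 0.53.
0 < η < 1 ⇒ necessity.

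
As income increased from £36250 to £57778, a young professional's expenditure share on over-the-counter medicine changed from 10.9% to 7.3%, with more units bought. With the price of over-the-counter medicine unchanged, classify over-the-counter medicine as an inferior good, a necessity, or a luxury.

Quantity rises but the budget share falls as income rises, so 0 < η < 1.

necessity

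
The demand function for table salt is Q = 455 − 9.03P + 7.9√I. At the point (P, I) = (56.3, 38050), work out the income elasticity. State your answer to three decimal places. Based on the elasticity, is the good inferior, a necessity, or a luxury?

0.518 (necessity)

At P = 56.3, I = 38050: Q = 1487.617.
Holding P constant, ∂Q/∂I = 7.9/(2√I) = 0.0202498.
η_I = (∂Q/∂I)·(I/Q) = 0.0202498 × (38050/1487.617) = 0.518.
Since 0 < η < 1, this is a necessity.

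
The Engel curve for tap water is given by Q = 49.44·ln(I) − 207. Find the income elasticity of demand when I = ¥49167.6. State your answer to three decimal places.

0.151

At I = 49167.6: Q = 327.100.
dQ/dI = 49.44/I = 0.00100554 at this income.
η = (dQ/dI)·(I/Q) = 0.00100554 × (49167.6/327.100) = 0.151.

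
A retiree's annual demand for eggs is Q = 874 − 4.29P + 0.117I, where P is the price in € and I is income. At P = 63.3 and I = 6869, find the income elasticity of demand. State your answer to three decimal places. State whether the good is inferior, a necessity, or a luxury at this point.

At P = 63.3, I = 6869: Q = 1406.116.
Holding P constant, ∂Q/∂I = 0.117.
η_I = (∂Q/∂I)·(I/Q) = 0.117 × (6869/1406.116) = 0.572.
Since 0 < η < 1, this is a necessity.

0.572 (necessity)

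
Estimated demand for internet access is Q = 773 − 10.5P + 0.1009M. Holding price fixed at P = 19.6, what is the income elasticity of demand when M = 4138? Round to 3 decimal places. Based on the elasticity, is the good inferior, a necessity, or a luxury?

0.424 (necessity)

At P = 19.6, M = 4138: Q = 984.724.
Holding P constant, ∂Q/∂M = 0.1009.
η_M = (∂Q/∂M)·(M/Q) = 0.1009 × (4138/984.724) = 0.424.
Since 0 < η < 1, this is a necessity.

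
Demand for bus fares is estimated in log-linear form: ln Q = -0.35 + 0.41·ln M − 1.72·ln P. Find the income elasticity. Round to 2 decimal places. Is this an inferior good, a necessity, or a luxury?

In a log-linear demand, the coefficient on ln M is the income elasticity.
So η = 0.41.
0 < η < 1 ⇒ necessity.

0.41 (necessity)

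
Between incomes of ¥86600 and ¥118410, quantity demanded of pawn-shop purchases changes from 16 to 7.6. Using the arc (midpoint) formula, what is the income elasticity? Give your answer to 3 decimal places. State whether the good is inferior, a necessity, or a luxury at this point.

ΔQ = 7.6 − 16 = -8.4; midpoint Q̄ = (16 + 7.6)/2 = 11.8.
ΔI = 118410 − 86600 = 31810; midpoint Ī = (86600 + 118410)/2 = 102505.
η = (ΔQ/Q̄) ÷ (ΔI/Ī) = (-8.4/11.8) ÷ (31810/102505) = -2.294.
η < 0 ⇒ inferior good.

-2.294 (inferior good)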